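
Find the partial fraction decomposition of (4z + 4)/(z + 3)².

(4z + 4) = A(z + 3) + B. At z = -3: B = 4·(-3) + 4 = -8. Coeff of z: A = 4
Result: 4/(z + 3) - 8/(z + 3)²


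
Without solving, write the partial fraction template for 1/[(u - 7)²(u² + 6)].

Repeated linear + quadratic: P/(u - 7) + Q/(u - 7)² + (Ru + S)/(u² + 6)


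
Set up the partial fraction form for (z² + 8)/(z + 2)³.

Repeated linear factor (power 3): P/(z + 2) + Q/(z + 2)² + R/(z + 2)³


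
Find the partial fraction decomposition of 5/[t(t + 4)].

5/t(t + 4) = A/t + B/(t + 4). A = 5/(0 + 4) = 5/4, B = 5/(-4 - 0) = -5/4
Result: (5/4)/t - (5/4)/(t + 4)


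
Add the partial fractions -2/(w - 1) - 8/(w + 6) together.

Common denominator (w - 1)(w + 6). Numerator: -2(w + 6) - 8(w - 1) = (-2w - 12) - (8w - 8) = -10w - 4
Result: (-10w - 4)/[(w - 1)(w + 6)]


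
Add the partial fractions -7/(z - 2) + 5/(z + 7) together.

Common denominator (z - 2)(z + 7). Numerator: -7(z + 7) + 5(z - 2) = (-7z - 49) + (5z - 10) = -2z - 59
Result: (-2z - 59)/[(z - 2)(z + 7)]


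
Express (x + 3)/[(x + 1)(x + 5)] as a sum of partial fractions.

At x=-1: P = (1·(-1) + 3)/(-1 + 5) = 1/2. At x=-5: Q = (1·(-5) + 3)/(-5 + 1) = 1/2
Result: (1/2)/(x + 1) + (1/2)/(x + 5)


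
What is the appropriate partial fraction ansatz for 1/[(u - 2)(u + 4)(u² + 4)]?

Two linear + quadratic: P/(u - 2) + Q/(u + 4) + (Ru + S)/(u² + 4)


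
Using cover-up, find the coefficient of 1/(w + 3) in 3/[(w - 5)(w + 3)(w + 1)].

Cover (w + 3), set w=-3: 3/[(-3 - 5)(-3 + 1)] = 3/16


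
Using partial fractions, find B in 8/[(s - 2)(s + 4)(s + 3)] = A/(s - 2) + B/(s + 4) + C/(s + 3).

Cover-up at s = -4: B = 8/[(-4 - 2)(-4 + 3)] = 8/[(-6)(-1)] = 8/6 = 4/3


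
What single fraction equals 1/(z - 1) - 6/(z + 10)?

Common denominator (z - 1)(z + 10). Numerator: 1(z + 10) - 6(z - 1) = (z + 10) - (6z - 6) = -5z + 16
Result: (-5z + 16)/[(z - 1)(z + 10)]


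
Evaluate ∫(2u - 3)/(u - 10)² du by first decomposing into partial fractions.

Decompose: P = 2, Q = 2·10 - 3 = 17, so (2u - 3)/(u - 10)² = 2/(u - 10) + 17/(u - 10)². Integrate: ∫ P/(u - 10) du = 2 ln|(u - 10)|; ∫ Q/(u - 10)² du = -17/(u - 10). Sum: 2 ln|(u - 10)| - 17/(u - 10) + C


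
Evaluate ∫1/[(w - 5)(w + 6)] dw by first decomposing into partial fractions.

Decompose: 1/[(w - 5)(w + 6)] = (1/11)/(w - 5) - (1/11)/(w + 6). Integrate each term: (1/11) ln|(w - 5)| - (1/11) ln|(w + 6)| + C


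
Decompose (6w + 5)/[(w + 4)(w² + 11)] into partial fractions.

At w=-4: A = (6·(-4) + 5)/((-4)² + 11) = -19/27. B = -A = 19/27, C = 6 - (-4)·A = 86/27
Result: (-19/27)/(w + 4) + ((19/27)w + 86/27)/(w² + 11)


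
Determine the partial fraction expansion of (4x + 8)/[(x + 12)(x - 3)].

At x=-12: P = (4·(-12) + 8)/(-12 - 3) = 8/3. At x=3: Q = (4·3 + 8)/(3 + 12) = 4/3
Result: (8/3)/(x + 12) + (4/3)/(x - 3)


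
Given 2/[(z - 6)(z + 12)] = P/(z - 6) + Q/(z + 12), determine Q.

Cover-up at z = -12: Q = 2/(-12 - 6) = -2/18 = -1/9


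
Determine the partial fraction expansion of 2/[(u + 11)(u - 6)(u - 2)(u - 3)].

Using Heaviside cover-up: (-1/1547)/(u + 11) + (1/102)/(u - 6) + (1/26)/(u - 2) - (1/21)/(u - 3)


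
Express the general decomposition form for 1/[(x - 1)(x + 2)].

Distinct linear factors: A/(x - 1) + B/(x + 2)


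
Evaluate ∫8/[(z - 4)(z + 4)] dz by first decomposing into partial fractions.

Decompose: 8/[(z - 4)(z + 4)] = 1/(z - 4) - 1/(z + 4). Integrate each term: ln|(z - 4)| - ln|(z + 4)| + C


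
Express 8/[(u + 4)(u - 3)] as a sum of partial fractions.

8/(u + 4)(u - 3) = A/(u + 4) + B/(u - 3). A = 8/(-4 - 3) = -8/7, B = 8/(3 + 4) = 8/7
Result: (-8/7)/(u + 4) + (8/7)/(u - 3)


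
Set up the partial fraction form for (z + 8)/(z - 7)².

Repeated linear factor: P/(z - 7) + Q/(z - 7)²


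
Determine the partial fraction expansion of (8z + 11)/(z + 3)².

(8z + 11) = P(z + 3) + Q. At z = -3: Q = 8·(-3) + 11 = -13. Coeff of z: P = 8
Result: 8/(z + 3) - 13/(z + 3)²


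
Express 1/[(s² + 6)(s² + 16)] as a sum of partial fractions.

Coefficient matching gives P = R = 0, Q = 1/(16-6) = 1/10, S = -Q = -1/10
Result: (1/10)/(s² + 6) - (1/10)/(s² + 16)


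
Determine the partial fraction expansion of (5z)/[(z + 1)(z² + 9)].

At z=-1: A = (5·(-1) + 0)/((-1)² + 9) = -1/2. B = -A = 1/2, C = 5 - (-1)·A = 9/2
Result: (-1/2)/(z + 1) + ((1/2)z + 9/2)/(z² + 9)


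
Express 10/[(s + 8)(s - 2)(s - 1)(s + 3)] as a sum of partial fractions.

Using Heaviside cover-up: (-1/45)/(s + 8) + (1/5)/(s - 2) - (5/18)/(s - 1) + (1/10)/(s + 3)


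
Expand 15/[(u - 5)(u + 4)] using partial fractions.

15/(u - 5)(u + 4) = α/(u - 5) + β/(u + 4). α = 15/(5 + 4) = 5/3, β = 15/(-4 - 5) = -5/3
Result: (5/3)/(u - 5) - (5/3)/(u + 4)


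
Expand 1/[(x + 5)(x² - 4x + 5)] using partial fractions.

Cover-up at x = -5: A = 1/((-5)² - 4·(-5) + 5) = 1/50. Then B = -A = -1/50, C = -A·(-4 - 5) = 9/50
Result: (1/50)/(x + 5) - ((1/50)x - 9/50)/(x² - 4x + 5)


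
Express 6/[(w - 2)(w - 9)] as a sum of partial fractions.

6/(w - 2)(w - 9) = P/(w - 2) + Q/(w - 9). P = 6/(2 - 9) = -6/7, Q = 6/(9 - 2) = 6/7
Result: (-6/7)/(w - 2) + (6/7)/(w - 9)


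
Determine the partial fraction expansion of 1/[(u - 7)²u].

Cover-up at u=0: R = 1/(0 - 7)² = 1/49. Cover-up at u=7: Q = 1/(7 - 0) = 1/7. Comparing u² coeff: P = -R = -1/49
Result: (-1/49)/(u - 7) + (1/7)/(u - 7)² + (1/49)/u


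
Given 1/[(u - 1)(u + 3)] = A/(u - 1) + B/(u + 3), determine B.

Cover-up at u = -3: B = 1/(-3 - 1) = -1/4


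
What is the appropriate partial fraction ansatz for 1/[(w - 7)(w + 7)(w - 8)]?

Three distinct linear factors: α/(w - 7) + β/(w + 7) + γ/(w - 8)


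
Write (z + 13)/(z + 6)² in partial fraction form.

(z + 13) = α(z + 6) + β. At z = -6: β = 1·(-6) + 13 = 7. Coeff of z: α = 1
Result: 1/(z + 6) + 7/(z + 6)²


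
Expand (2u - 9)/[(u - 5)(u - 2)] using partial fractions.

At u=5: α = (2·5 - 9)/(5 - 2) = 1/3. At u=2: β = (2·2 - 9)/(2 - 5) = 5/3
Result: (1/3)/(u - 5) + (5/3)/(u - 2)


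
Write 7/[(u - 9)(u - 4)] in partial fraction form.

7/(u - 9)(u - 4) = P/(u - 9) + Q/(u - 4). P = 7/(9 - 4) = 7/5, Q = 7/(4 - 9) = -7/5
Result: (7/5)/(u - 9) - (7/5)/(u - 4)


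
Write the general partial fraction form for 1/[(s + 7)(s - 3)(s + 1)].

Three distinct linear factors: A/(s + 7) + B/(s - 3) + C/(s + 1)


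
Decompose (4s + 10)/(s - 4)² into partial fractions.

(4s + 10) = P(s - 4) + Q. At s = 4: Q = 4·4 + 10 = 26. Coeff of s: P = 4
Result: 4/(s - 4) + 26/(s - 4)²


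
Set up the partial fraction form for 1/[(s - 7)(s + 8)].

Distinct linear factors: α/(s - 7) + β/(s + 8)


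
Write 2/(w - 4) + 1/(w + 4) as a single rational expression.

Common denominator (w - 4)(w + 4). Numerator: 2(w + 4) + 1(w - 4) = (2w + 8) + (w - 4) = 3w + 4
Result: (3w + 4)/[(w - 4)(w + 4)]


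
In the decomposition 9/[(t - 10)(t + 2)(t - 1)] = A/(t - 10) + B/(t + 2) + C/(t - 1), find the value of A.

Cover-up at t = 10: A = 9/[(10 + 2)(10 - 1)] = 9/[(12)(9)] = 9/108 = 1/12


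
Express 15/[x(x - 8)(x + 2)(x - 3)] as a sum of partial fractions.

Using Heaviside cover-up: (5/16)/x + (3/80)/(x - 8) - (3/20)/(x + 2) - (1/5)/(x - 3)


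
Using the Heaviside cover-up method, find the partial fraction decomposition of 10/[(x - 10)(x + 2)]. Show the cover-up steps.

Cover (x - 10): set x=10, get P = 10/(10 + 2) = 5/6. Cover (x + 2): set x=-2, get Q = 10/(-2 - 10) = -5/6.
Result: (5/6)/(x - 10) - (5/6)/(x + 2)


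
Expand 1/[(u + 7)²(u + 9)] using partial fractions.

Cover-up at u=-9: γ = 1/(-9 + 7)² = 1/4. Cover-up at u=-7: β = 1/(-7 + 9) = 1/2. Comparing u² coeff: α = -γ = -1/4
Result: (-1/4)/(u + 7) + (1/2)/(u + 7)² + (1/4)/(u + 9)


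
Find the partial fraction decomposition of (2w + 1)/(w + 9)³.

(2w + 1) = A(w + 9)² + B(w + 9) + C. At w = -9: C = 2·(-9) + 1 = -17. Coefficients: A = 0, B = 2
Result: 2/(w + 9)² - 17/(w + 9)³


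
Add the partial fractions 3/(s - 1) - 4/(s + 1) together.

Common denominator (s - 1)(s + 1). Numerator: 3(s + 1) - 4(s - 1) = (3s + 3) - (4s - 4) = -s + 7
Result: (-s + 7)/[(s - 1)(s + 1)]


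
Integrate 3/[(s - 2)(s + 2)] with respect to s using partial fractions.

Decompose: 3/[(s - 2)(s + 2)] = (3/4)/(s - 2) - (3/4)/(s + 2). Integrate each term: (3/4) ln|(s - 2)| - (3/4) ln|(s + 2)| + C


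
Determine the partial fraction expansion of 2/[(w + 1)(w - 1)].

2/(w + 1)(w - 1) = α/(w + 1) + β/(w - 1). α = 2/(-1 - 1) = -1, β = 2/(1 + 1) = 1
Result: -1/(w + 1) + 1/(w - 1)


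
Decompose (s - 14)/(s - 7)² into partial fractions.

(s - 14) = A(s - 7) + B. At s = 7: B = 1·7 - 14 = -7. Coeff of s: A = 1
Result: 1/(s - 7) - 7/(s - 7)²


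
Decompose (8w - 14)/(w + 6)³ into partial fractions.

(8w - 14) = A(w + 6)² + B(w + 6) + C. At w = -6: C = 8·(-6) - 14 = -62. Coefficients: A = 0, B = 8
Result: 8/(w + 6)² - 62/(w + 6)³


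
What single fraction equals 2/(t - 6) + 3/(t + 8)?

Common denominator (t - 6)(t + 8). Numerator: 2(t + 8) + 3(t - 6) = (2t + 16) + (3t - 18) = 5t - 2
Result: (5t - 2)/[(t - 6)(t + 8)]


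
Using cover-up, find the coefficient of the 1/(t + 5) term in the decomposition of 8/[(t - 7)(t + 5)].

Cover (t + 5), set t=-5: 8/((t - 7) at t=-5) = 8/(-12) = -2/3


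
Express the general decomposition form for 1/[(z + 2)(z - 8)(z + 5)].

Three distinct linear factors: α/(z + 2) + β/(z - 8) + γ/(z + 5)


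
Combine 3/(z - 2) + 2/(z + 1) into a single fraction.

Common denominator (z - 2)(z + 1). Numerator: 3(z + 1) + 2(z - 2) = (3z + 3) + (2z - 4) = 5z - 1
Result: (5z - 1)/[(z - 2)(z + 1)]


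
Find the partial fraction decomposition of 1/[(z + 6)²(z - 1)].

Cover-up at z=1: γ = 1/(1 + 6)² = 1/49. Cover-up at z=-6: β = 1/(-6 - 1) = -1/7. Comparing z² coeff: α = -γ = -1/49
Result: (-1/49)/(z + 6) - (1/7)/(z + 6)² + (1/49)/(z - 1)


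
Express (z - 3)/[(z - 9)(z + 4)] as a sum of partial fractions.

At z=9: P = (1·9 - 3)/(9 + 4) = 6/13. At z=-4: Q = (1·(-4) - 3)/(-4 - 9) = 7/13
Result: (6/13)/(z - 9) + (7/13)/(z + 4)


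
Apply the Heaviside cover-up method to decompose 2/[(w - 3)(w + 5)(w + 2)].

Cover (w - 3), w=3: A = 2/[(3 + 5)(3 + 2)] = 1/20. Cover (w + 5), w=-5: B = 2/[(-5 - 3)(-5 + 2)] = 1/12. Cover (w + 2), w=-2: C = 2/[(-2 - 3)(-2 + 5)] = -2/15.
Result: (1/20)/(w - 3) + (1/12)/(w + 5) - (2/15)/(w + 2)


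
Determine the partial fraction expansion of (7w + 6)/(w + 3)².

(7w + 6) = A(w + 3) + B. At w = -3: B = 7·(-3) + 6 = -15. Coeff of w: A = 7
Result: 7/(w + 3) - 15/(w + 3)²


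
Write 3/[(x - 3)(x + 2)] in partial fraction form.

3/(x - 3)(x + 2) = α/(x - 3) + β/(x + 2). α = 3/(3 + 2) = 3/5, β = 3/(-2 - 3) = -3/5
Result: (3/5)/(x - 3) - (3/5)/(x + 2)


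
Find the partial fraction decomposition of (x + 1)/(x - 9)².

(x + 1) = A(x - 9) + B. At x = 9: B = 1·9 + 1 = 10. Coeff of x: A = 1
Result: 1/(x - 9) + 10/(x - 9)²


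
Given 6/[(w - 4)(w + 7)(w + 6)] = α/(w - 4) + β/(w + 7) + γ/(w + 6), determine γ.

Cover-up at w = -6: γ = 6/[(-6 - 4)(-6 + 7)] = 6/[(-10)(1)] = -6/10 = -3/5


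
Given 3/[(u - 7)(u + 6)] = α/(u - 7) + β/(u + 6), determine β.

Cover-up at u = -6: β = 3/(-6 - 7) = -3/13


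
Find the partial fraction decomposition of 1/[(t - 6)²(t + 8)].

Cover-up at t=-8: R = 1/(-8 - 6)² = 1/196. Cover-up at t=6: Q = 1/(6 + 8) = 1/14. Comparing t² coeff: P = -R = -1/196
Result: (-1/196)/(t - 6) + (1/14)/(t - 6)² + (1/196)/(t + 8)


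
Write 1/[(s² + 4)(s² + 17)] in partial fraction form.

Coefficient matching gives A = C = 0, B = 1/(17-4) = 1/13, D = -B = -1/13
Result: (1/13)/(s² + 4) - (1/13)/(s² + 17)


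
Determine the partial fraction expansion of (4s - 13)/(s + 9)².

(4s - 13) = A(s + 9) + B. At s = -9: B = 4·(-9) - 13 = -49. Coeff of s: A = 4
Result: 4/(s + 9) - 49/(s + 9)²


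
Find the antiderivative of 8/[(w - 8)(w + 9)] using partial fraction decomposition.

Decompose: 8/[(w - 8)(w + 9)] = (8/17)/(w - 8) - (8/17)/(w + 9). Integrate each term: (8/17) ln|(w - 8)| - (8/17) ln|(w + 9)| + C


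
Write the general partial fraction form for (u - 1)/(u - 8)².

Repeated linear factor: P/(u - 8) + Q/(u - 8)²


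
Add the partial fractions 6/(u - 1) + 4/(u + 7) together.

Common denominator (u - 1)(u + 7). Numerator: 6(u + 7) + 4(u - 1) = (6u + 42) + (4u - 4) = 10u + 38
Result: (10u + 38)/[(u - 1)(u + 7)]


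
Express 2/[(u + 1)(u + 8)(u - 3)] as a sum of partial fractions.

Using cover-up method: P = -1/14, Q = 2/77, R = 1/22
Result: (-1/14)/(u + 1) + (2/77)/(u + 8) + (1/22)/(u - 3)


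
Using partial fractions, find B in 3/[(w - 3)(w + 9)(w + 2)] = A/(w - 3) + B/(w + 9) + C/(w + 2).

Cover-up at w = -9: B = 3/[(-9 - 3)(-9 + 2)] = 3/[(-12)(-7)] = 3/84 = 1/28


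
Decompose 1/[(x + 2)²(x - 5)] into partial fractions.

Cover-up at x=5: R = 1/(5 + 2)² = 1/49. Cover-up at x=-2: Q = 1/(-2 - 5) = -1/7. Comparing x² coeff: P = -R = -1/49
Result: (-1/49)/(x + 2) - (1/7)/(x + 2)² + (1/49)/(x - 5)


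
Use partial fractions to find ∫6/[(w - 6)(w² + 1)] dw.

Cover-up at w=6: A = 6/(6²+1) = 6/37. Coeff matching: B = -6/37, C = -36/37. Decomposition: (6/37)/(w - 6) - ((6/37)w + 36/37)/(w² + 1). Integrate: linear → ln, quadratic → (1/2)ln + arctan: (6/37) ln|(w - 6)| - (3/37) ln(w² + 1) - (36/37) arctan(w) + C


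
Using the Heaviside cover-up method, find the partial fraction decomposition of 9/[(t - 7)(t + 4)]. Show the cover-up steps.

Cover (t - 7): set t=7, get α = 9/(7 + 4) = 9/11. Cover (t + 4): set t=-4, get β = 9/(-4 - 7) = -9/11.
Result: (9/11)/(t - 7) - (9/11)/(t + 4)


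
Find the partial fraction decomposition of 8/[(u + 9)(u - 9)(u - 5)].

Using cover-up method: P = 2/63, Q = 1/9, R = -1/7
Result: (2/63)/(u + 9) + (1/9)/(u - 9) - (1/7)/(u - 5)


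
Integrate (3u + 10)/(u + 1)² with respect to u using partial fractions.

Decompose: A = 3, B = 3·(-1) + 10 = 7, so (3u + 10)/(u + 1)² = 3/(u + 1) + 7/(u + 1)². Integrate: ∫ A/(u + 1) du = 3 ln|(u + 1)|; ∫ B/(u + 1)² du = -7/(u + 1). Sum: 3 ln|(u + 1)| - 7/(u + 1) + C


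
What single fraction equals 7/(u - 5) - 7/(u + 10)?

Common denominator (u - 5)(u + 10). Numerator: 7(u + 10) - 7(u - 5) = (7u + 70) - (7u - 35) = 105
Result: (105)/[(u - 5)(u + 10)]


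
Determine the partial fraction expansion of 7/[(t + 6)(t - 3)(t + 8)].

Using cover-up method: α = -7/18, β = 7/99, γ = 7/22
Result: (-7/18)/(t + 6) + (7/99)/(t - 3) + (7/22)/(t + 8)


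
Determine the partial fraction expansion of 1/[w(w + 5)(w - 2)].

Using cover-up method: A = -1/10, B = 1/35, C = 1/14
Result: (-1/10)/w + (1/35)/(w + 5) + (1/14)/(w - 2)


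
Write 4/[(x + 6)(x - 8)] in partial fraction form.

4/(x + 6)(x - 8) = A/(x + 6) + B/(x - 8). A = 4/(-6 - 8) = -2/7, B = 4/(8 + 6) = 2/7
Result: (-2/7)/(x + 6) + (2/7)/(x - 8)


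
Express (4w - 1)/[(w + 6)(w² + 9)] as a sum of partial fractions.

At w=-6: P = (4·(-6) - 1)/((-6)² + 9) = -5/9. Q = -P = 5/9, R = 4 - (-6)·P = 2/3
Result: (-5/9)/(w + 6) + ((5/9)w + 2/3)/(w² + 9)


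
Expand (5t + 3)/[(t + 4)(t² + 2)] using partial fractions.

At t=-4: α = (5·(-4) + 3)/((-4)² + 2) = -17/18. β = -α = 17/18, γ = 5 - (-4)·α = 11/9
Result: (-17/18)/(t + 4) + ((17/18)t + 11/9)/(t² + 2)


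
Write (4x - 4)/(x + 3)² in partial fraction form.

(4x - 4) = α(x + 3) + β. At x = -3: β = 4·(-3) - 4 = -16. Coeff of x: α = 4
Result: 4/(x + 3) - 16/(x + 3)²


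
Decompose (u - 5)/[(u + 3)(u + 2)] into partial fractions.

At u=-3: α = (1·(-3) - 5)/(-3 + 2) = 8. At u=-2: β = (1·(-2) - 5)/(-2 + 3) = -7
Result: 8/(u + 3) - 7/(u + 2)


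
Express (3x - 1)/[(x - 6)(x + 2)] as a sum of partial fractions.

At x=6: α = (3·6 - 1)/(6 + 2) = 17/8. At x=-2: β = (3·(-2) - 1)/(-2 - 6) = 7/8
Result: (17/8)/(x - 6) + (7/8)/(x + 2)


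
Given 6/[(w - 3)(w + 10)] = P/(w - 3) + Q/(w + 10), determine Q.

Cover-up at w = -10: Q = 6/(-10 - 3) = -6/13


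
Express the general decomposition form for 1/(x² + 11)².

Repeated quadratic factor: (Ax + B)/(x² + 11) + (Cx + D)/(x² + 11)²


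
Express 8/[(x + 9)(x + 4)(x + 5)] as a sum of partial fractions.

Using cover-up method: P = 2/5, Q = 8/5, R = -2
Result: (2/5)/(x + 9) + (8/5)/(x + 4) - 2/(x + 5)


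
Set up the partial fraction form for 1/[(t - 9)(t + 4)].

Distinct linear factors: A/(t - 9) + B/(t + 4)


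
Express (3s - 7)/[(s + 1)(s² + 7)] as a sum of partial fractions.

At s=-1: α = (3·(-1) - 7)/((-1)² + 7) = -5/4. β = -α = 5/4, γ = 3 - (-1)·α = 7/4
Result: (-5/4)/(s + 1) + ((5/4)s + 7/4)/(s² + 7)


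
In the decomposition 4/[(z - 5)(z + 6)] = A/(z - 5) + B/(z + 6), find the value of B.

Cover-up at z = -6: B = 4/(-6 - 5) = -4/11


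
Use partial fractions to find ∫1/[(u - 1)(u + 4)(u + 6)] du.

Cover-up: α = 1/35, β = -1/10, γ = 1/14. Decomposition: (1/35)/(u - 1) - (1/10)/(u + 4) + (1/14)/(u + 6). Integrate each term: (1/35) ln|(u - 1)| - (1/10) ln|(u + 4)| + (1/14) ln|(u + 6)| + C


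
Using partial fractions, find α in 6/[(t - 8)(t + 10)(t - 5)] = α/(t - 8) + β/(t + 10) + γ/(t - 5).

Cover-up at t = 8: α = 6/[(8 + 10)(8 - 5)] = 6/[(18)(3)] = 6/54 = 1/9


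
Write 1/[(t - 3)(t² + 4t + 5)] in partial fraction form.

Cover-up at t = 3: P = 1/(3² + 4·3 + 5) = 1/26. Then Q = -P = -1/26, R = -P·(4 + 3) = -7/26
Result: (1/26)/(t - 3) - ((1/26)t + 7/26)/(t² + 4t + 5)


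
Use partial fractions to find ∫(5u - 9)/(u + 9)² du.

Decompose: α = 5, β = 5·(-9) - 9 = -54, so (5u - 9)/(u + 9)² = 5/(u + 9) - 54/(u + 9)². Integrate: ∫ α/(u + 9) du = 5 ln|(u + 9)|; ∫ β/(u + 9)² du = 54/(u + 9). Sum: 5 ln|(u + 9)| + 54/(u + 9) + C


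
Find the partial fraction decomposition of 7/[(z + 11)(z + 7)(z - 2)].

Using cover-up method: α = 7/52, β = -7/36, γ = 7/117
Result: (7/52)/(z + 11) - (7/36)/(z + 7) + (7/117)/(z - 2)


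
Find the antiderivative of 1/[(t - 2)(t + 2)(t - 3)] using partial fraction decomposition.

Cover-up: A = -1/4, B = 1/20, C = 1/5. Decomposition: (-1/4)/(t - 2) + (1/20)/(t + 2) + (1/5)/(t - 3). Integrate each term: (-1/4) ln|(t - 2)| + (1/20) ln|(t + 2)| + (1/5) ln|(t - 3)| + C


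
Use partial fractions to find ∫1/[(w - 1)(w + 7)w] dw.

Cover-up: A = 1/8, B = 1/56, C = -1/7. Decomposition: (1/8)/(w - 1) + (1/56)/(w + 7) - (1/7)/w. Integrate each term: (1/8) ln|(w - 1)| + (1/56) ln|(w + 7)| - (1/7) ln|w| + C


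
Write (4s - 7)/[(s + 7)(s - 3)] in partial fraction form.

At s=-7: P = (4·(-7) - 7)/(-7 - 3) = 7/2. At s=3: Q = (4·3 - 7)/(3 + 7) = 1/2
Result: (7/2)/(s + 7) + (1/2)/(s - 3)


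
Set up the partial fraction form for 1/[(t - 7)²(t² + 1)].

Repeated linear + quadratic: A/(t - 7) + B/(t - 7)² + (Ct + D)/(t² + 1)


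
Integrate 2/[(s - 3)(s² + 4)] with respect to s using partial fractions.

Cover-up at s=3: P = 2/(3²+4) = 2/13. Coeff matching: Q = -2/13, R = -6/13. Decomposition: (2/13)/(s - 3) - ((2/13)s + 6/13)/(s² + 4). Integrate: linear → ln, quadratic → (1/2)ln + arctan: (2/13) ln|(s - 3)| - (1/13) ln(s² + 4) - (3/13) arctan(s/2) + C


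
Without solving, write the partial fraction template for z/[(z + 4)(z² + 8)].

Linear + irreducible quadratic: α/(z + 4) + (βz + γ)/(z² + 8)


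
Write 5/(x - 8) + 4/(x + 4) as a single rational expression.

Common denominator (x - 8)(x + 4). Numerator: 5(x + 4) + 4(x - 8) = (5x + 20) + (4x - 32) = 9x - 12
Result: (9x - 12)/[(x - 8)(x + 4)]


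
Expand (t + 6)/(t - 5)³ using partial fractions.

(t + 6) = A(t - 5)² + B(t - 5) + C. At t = 5: C = 1·5 + 6 = 11. Coefficients: A = 0, B = 1
Result: 1/(t - 5)² + 11/(t - 5)³


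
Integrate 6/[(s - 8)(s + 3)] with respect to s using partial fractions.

Decompose: 6/[(s - 8)(s + 3)] = (6/11)/(s - 8) - (6/11)/(s + 3). Integrate each term: (6/11) ln|(s - 8)| - (6/11) ln|(s + 3)| + C


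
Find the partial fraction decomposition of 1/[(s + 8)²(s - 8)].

Cover-up at s=8: γ = 1/(8 + 8)² = 1/256. Cover-up at s=-8: β = 1/(-8 - 8) = -1/16. Comparing s² coeff: α = -γ = -1/256
Result: (-1/256)/(s + 8) - (1/16)/(s + 8)² + (1/256)/(s - 8)


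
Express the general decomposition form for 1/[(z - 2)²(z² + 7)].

Repeated linear + quadratic: α/(z - 2) + β/(z - 2)² + (γz + δ)/(z² + 7)


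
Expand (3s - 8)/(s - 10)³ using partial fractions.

(3s - 8) = P(s - 10)² + Q(s - 10) + R. At s = 10: R = 3·10 - 8 = 22. Coefficients: P = 0, Q = 3
Result: 3/(s - 10)² + 22/(s - 10)³


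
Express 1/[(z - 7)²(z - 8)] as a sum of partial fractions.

Cover-up at z=8: C = 1/(8 - 7)² = 1. Cover-up at z=7: B = 1/(7 - 8) = -1. Comparing z² coeff: A = -C = -1
Result: -1/(z - 7) - 1/(z - 7)² + 1/(z - 8)


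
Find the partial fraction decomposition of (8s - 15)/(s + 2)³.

(8s - 15) = α(s + 2)² + β(s + 2) + γ. At s = -2: γ = 8·(-2) - 15 = -31. Coefficients: α = 0, β = 8
Result: 8/(s + 2)² - 31/(s + 2)³


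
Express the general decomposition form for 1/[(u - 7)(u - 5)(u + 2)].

Three distinct linear factors: α/(u - 7) + β/(u - 5) + γ/(u + 2)


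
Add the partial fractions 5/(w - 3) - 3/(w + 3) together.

Common denominator (w - 3)(w + 3). Numerator: 5(w + 3) - 3(w - 3) = (5w + 15) - (3w - 9) = 2w + 24
Result: (2w + 24)/[(w - 3)(w + 3)]


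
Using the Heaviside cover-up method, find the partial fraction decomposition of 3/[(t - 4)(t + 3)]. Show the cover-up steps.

Cover (t - 4): set t=4, get A = 3/(4 + 3) = 3/7. Cover (t + 3): set t=-3, get B = 3/(-3 - 4) = -3/7.
Result: (3/7)/(t - 4) - (3/7)/(t + 3)


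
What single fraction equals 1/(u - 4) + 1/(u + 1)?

Common denominator (u - 4)(u + 1). Numerator: 1(u + 1) + 1(u - 4) = (u + 1) + (u - 4) = 2u - 3
Result: (2u - 3)/[(u - 4)(u + 1)]


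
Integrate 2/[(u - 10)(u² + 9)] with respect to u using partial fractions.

Cover-up at u=10: P = 2/(10²+9) = 2/109. Coeff matching: Q = -2/109, R = -20/109. Decomposition: (2/109)/(u - 10) - ((2/109)u + 20/109)/(u² + 9). Integrate: linear → ln, quadratic → (1/2)ln + arctan: (2/109) ln|(u - 10)| - (1/109) ln(u² + 9) - (20/327) arctan(u/3) + C


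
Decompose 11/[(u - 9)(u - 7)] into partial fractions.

11/(u - 9)(u - 7) = A/(u - 9) + B/(u - 7). A = 11/(9 - 7) = 11/2, B = 11/(7 - 9) = -11/2
Result: (11/2)/(u - 9) - (11/2)/(u - 7)


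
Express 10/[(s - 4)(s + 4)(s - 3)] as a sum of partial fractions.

Using cover-up method: α = 5/4, β = 5/28, γ = -10/7
Result: (5/4)/(s - 4) + (5/28)/(s + 4) - (10/7)/(s - 3)


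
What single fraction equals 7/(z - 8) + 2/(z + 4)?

Common denominator (z - 8)(z + 4). Numerator: 7(z + 4) + 2(z - 8) = (7z + 28) + (2z - 16) = 9z + 12
Result: (9z + 12)/[(z - 8)(z + 4)]


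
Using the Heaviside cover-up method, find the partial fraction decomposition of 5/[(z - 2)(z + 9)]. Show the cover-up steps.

Cover (z - 2): set z=2, get A = 5/(2 + 9) = 5/11. Cover (z + 9): set z=-9, get B = 5/(-9 - 2) = -5/11.
Result: (5/11)/(z - 2) - (5/11)/(z + 9)


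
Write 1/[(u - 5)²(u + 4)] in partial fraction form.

Cover-up at u=-4: γ = 1/(-4 - 5)² = 1/81. Cover-up at u=5: β = 1/(5 + 4) = 1/9. Comparing u² coeff: α = -γ = -1/81
Result: (-1/81)/(u - 5) + (1/9)/(u - 5)² + (1/81)/(u + 4)


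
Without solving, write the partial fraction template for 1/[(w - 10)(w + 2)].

Distinct linear factors: A/(w - 10) + B/(w + 2)


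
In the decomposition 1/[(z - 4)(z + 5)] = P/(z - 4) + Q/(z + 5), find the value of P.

Cover-up at z = 4: P = 1/(4 + 5) = 1/9


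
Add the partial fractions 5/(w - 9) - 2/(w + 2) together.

Common denominator (w - 9)(w + 2). Numerator: 5(w + 2) - 2(w - 9) = (5w + 10) - (2w - 18) = 3w + 28
Result: (3w + 28)/[(w - 9)(w + 2)]


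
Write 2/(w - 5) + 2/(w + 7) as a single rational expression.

Common denominator (w - 5)(w + 7). Numerator: 2(w + 7) + 2(w - 5) = (2w + 14) + (2w - 10) = 4w + 4
Result: (4w + 4)/[(w - 5)(w + 7)]


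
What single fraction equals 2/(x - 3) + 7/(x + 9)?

Common denominator (x - 3)(x + 9). Numerator: 2(x + 9) + 7(x - 3) = (2x + 18) + (7x - 21) = 9x - 3
Result: (9x - 3)/[(x - 3)(x + 9)]


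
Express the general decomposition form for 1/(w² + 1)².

Repeated quadratic factor: (Aw + B)/(w² + 1) + (Cw + D)/(w² + 1)²


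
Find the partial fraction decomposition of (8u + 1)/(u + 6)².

(8u + 1) = P(u + 6) + Q. At u = -6: Q = 8·(-6) + 1 = -47. Coeff of u: P = 8
Result: 8/(u + 6) - 47/(u + 6)²


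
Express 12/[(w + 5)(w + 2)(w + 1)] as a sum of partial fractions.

Using cover-up method: A = 1, B = -4, C = 3
Result: 1/(w + 5) - 4/(w + 2) + 3/(w + 1)


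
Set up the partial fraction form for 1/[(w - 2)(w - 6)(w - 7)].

Three distinct linear factors: α/(w - 2) + β/(w - 6) + γ/(w - 7)


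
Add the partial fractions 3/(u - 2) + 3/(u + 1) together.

Common denominator (u - 2)(u + 1). Numerator: 3(u + 1) + 3(u - 2) = (3u + 3) + (3u - 6) = 6u - 3
Result: (6u - 3)/[(u - 2)(u + 1)]


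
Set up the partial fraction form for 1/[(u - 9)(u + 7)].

Distinct linear factors: P/(u - 9) + Q/(u + 7)


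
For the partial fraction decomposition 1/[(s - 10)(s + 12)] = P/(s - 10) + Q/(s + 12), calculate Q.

Cover-up at s = -12: Q = 1/(-12 - 10) = -1/22


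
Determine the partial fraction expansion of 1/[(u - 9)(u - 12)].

1/(u - 9)(u - 12) = P/(u - 9) + Q/(u - 12). P = 1/(9 - 12) = -1/3, Q = 1/(12 - 9) = 1/3
Result: (-1/3)/(u - 9) + (1/3)/(u - 12)


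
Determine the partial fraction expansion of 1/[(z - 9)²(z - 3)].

Cover-up at z=3: C = 1/(3 - 9)² = 1/36. Cover-up at z=9: B = 1/(9 - 3) = 1/6. Comparing z² coeff: A = -C = -1/36
Result: (-1/36)/(z - 9) + (1/6)/(z - 9)² + (1/36)/(z - 3)


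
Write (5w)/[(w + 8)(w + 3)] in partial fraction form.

At w=-8: A = (5·(-8) + 0)/(-8 + 3) = 8. At w=-3: B = (5·(-3) + 0)/(-3 + 8) = -3
Result: 8/(w + 8) - 3/(w + 3)


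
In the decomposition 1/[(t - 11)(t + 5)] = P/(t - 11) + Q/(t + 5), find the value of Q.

Cover-up at t = -5: Q = 1/(-5 - 11) = -1/16


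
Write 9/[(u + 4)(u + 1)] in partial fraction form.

9/(u + 4)(u + 1) = P/(u + 4) + Q/(u + 1). P = 9/(-4 + 1) = -3, Q = 9/(-1 + 4) = 3
Result: -3/(u + 4) + 3/(u + 1)


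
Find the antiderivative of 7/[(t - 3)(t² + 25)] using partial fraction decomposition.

Cover-up at t=3: A = 7/(3²+25) = 7/34. Coeff matching: B = -7/34, C = -21/34. Decomposition: (7/34)/(t - 3) - ((7/34)t + 21/34)/(t² + 25). Integrate: linear → ln, quadratic → (1/2)ln + arctan: (7/34) ln|(t - 3)| - (7/68) ln(t² + 25) - (21/170) arctan(t/5) + C


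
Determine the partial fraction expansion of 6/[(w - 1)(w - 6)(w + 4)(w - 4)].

Using Heaviside cover-up: (2/25)/(w - 1) + (3/50)/(w - 6) - (3/200)/(w + 4) - (1/8)/(w - 4)


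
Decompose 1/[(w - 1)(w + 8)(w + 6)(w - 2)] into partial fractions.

Using Heaviside cover-up: (-1/63)/(w - 1) - (1/180)/(w + 8) + (1/112)/(w + 6) + (1/80)/(w - 2)


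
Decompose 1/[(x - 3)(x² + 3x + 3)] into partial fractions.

Cover-up at x = 3: A = 1/(3² + 3·3 + 3) = 1/21. Then B = -A = -1/21, C = -A·(3 + 3) = -2/7
Result: (1/21)/(x - 3) - ((1/21)x + 2/7)/(x² + 3x + 3)


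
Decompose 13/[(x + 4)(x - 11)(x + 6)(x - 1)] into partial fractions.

Using Heaviside cover-up: (13/150)/(x + 4) + (13/2550)/(x - 11) - (13/238)/(x + 6) - (13/350)/(x - 1)


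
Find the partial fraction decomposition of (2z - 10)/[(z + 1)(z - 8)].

At z=-1: P = (2·(-1) - 10)/(-1 - 8) = 4/3. At z=8: Q = (2·8 - 10)/(8 + 1) = 2/3
Result: (4/3)/(z + 1) + (2/3)/(z - 8)


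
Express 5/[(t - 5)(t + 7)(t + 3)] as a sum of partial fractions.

Using cover-up method: A = 5/96, B = 5/48, C = -5/32
Result: (5/96)/(t - 5) + (5/48)/(t + 7) - (5/32)/(t + 3)


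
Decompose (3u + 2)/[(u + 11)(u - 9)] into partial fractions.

At u=-11: P = (3·(-11) + 2)/(-11 - 9) = 31/20. At u=9: Q = (3·9 + 2)/(9 + 11) = 29/20
Result: (31/20)/(u + 11) + (29/20)/(u - 9)


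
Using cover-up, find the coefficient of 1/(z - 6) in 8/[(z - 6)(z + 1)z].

Cover (z - 6), set z=6: 8/[(6 + 1)(6 - 0)] = 4/21


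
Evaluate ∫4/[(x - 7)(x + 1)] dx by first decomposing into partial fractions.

Decompose: 4/[(x - 7)(x + 1)] = (1/2)/(x - 7) - (1/2)/(x + 1). Integrate each term: (1/2) ln|(x - 7)| - (1/2) ln|(x + 1)| + C


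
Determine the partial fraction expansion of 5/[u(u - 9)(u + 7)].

Using cover-up method: A = -5/63, B = 5/144, C = 5/112
Result: (-5/63)/u + (5/144)/(u - 9) + (5/112)/(u + 7)


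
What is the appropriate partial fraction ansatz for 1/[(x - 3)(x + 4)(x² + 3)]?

Two linear + quadratic: P/(x - 3) + Q/(x + 4) + (Rx + S)/(x² + 3)


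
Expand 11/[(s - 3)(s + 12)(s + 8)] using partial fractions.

Using cover-up method: A = 1/15, B = 11/60, C = -1/4
Result: (1/15)/(s - 3) + (11/60)/(s + 12) - (1/4)/(s + 8)


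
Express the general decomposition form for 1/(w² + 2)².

Repeated quadratic factor: (αw + β)/(w² + 2) + (γw + δ)/(w² + 2)²


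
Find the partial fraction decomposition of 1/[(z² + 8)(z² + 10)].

Coefficient matching gives A = C = 0, B = 1/(10-8) = 1/2, D = -B = -1/2
Result: (1/2)/(z² + 8) - (1/2)/(z² + 10)


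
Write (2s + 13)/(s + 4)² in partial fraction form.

(2s + 13) = A(s + 4) + B. At s = -4: B = 2·(-4) + 13 = 5. Coeff of s: A = 2
Result: 2/(s + 4) + 5/(s + 4)²


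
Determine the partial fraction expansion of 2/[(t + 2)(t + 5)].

2/(t + 2)(t + 5) = P/(t + 2) + Q/(t + 5). P = 2/(-2 + 5) = 2/3, Q = 2/(-5 + 2) = -2/3
Result: (2/3)/(t + 2) - (2/3)/(t + 5)


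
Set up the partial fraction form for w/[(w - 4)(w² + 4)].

Linear + irreducible quadratic: P/(w - 4) + (Qw + R)/(w² + 4)


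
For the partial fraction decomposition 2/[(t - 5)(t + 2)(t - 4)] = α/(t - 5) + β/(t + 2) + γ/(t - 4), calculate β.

Cover-up at t = -2: β = 2/[(-2 - 5)(-2 - 4)] = 2/[(-7)(-6)] = 2/42 = 1/21


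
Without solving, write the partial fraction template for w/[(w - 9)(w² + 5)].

Linear + irreducible quadratic: A/(w - 9) + (Bw + C)/(w² + 5)


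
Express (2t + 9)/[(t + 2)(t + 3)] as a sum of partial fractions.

At t=-2: P = (2·(-2) + 9)/(-2 + 3) = 5. At t=-3: Q = (2·(-3) + 9)/(-3 + 2) = -3
Result: 5/(t + 2) - 3/(t + 3)


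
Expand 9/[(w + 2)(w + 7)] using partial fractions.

9/(w + 2)(w + 7) = α/(w + 2) + β/(w + 7). α = 9/(-2 + 7) = 9/5, β = 9/(-7 + 2) = -9/5
Result: (9/5)/(w + 2) - (9/5)/(w + 7)


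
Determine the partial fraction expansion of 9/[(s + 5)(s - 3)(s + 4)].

Using cover-up method: α = 9/8, β = 9/56, γ = -9/7
Result: (9/8)/(s + 5) + (9/56)/(s - 3) - (9/7)/(s + 4)


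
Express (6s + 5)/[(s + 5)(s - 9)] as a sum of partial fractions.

At s=-5: α = (6·(-5) + 5)/(-5 - 9) = 25/14. At s=9: β = (6·9 + 5)/(9 + 5) = 59/14
Result: (25/14)/(s + 5) + (59/14)/(s - 9)


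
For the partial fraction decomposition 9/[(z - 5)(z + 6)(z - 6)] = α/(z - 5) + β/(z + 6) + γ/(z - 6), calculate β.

Cover-up at z = -6: β = 9/[(-6 - 5)(-6 - 6)] = 9/[(-11)(-12)] = 9/132 = 3/44


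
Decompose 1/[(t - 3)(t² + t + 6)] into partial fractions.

Cover-up at t = 3: α = 1/(3² + 1·3 + 6) = 1/18. Then β = -α = -1/18, γ = -α·(1 + 3) = -2/9
Result: (1/18)/(t - 3) - ((1/18)t + 2/9)/(t² + t + 6)


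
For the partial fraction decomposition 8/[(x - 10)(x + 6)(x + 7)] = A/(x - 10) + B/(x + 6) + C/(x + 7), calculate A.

Cover-up at x = 10: A = 8/[(10 + 6)(10 + 7)] = 8/[(16)(17)] = 8/272 = 1/34


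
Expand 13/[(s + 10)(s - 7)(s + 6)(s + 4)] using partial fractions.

Using Heaviside cover-up: (-13/408)/(s + 10) + (1/187)/(s - 7) + (1/8)/(s + 6) - (13/132)/(s + 4)


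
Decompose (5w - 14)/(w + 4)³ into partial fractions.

(5w - 14) = P(w + 4)² + Q(w + 4) + R. At w = -4: R = 5·(-4) - 14 = -34. Coefficients: P = 0, Q = 5
Result: 5/(w + 4)² - 34/(w + 4)³


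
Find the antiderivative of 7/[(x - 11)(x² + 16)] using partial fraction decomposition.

Cover-up at x=11: α = 7/(11²+16) = 7/137. Coeff matching: β = -7/137, γ = -77/137. Decomposition: (7/137)/(x - 11) - ((7/137)x + 77/137)/(x² + 16). Integrate: linear → ln, quadratic → (1/2)ln + arctan: (7/137) ln|(x - 11)| - (7/274) ln(x² + 16) - (77/548) arctan(x/4) + C


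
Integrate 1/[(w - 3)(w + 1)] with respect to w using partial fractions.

Decompose: 1/[(w - 3)(w + 1)] = (1/4)/(w - 3) - (1/4)/(w + 1). Integrate each term: (1/4) ln|(w - 3)| - (1/4) ln|(w + 1)| + C


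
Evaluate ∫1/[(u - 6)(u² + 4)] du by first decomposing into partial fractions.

Cover-up at u=6: A = 1/(6²+4) = 1/40. Coeff matching: B = -1/40, C = -3/20. Decomposition: (1/40)/(u - 6) - ((1/40)u + 3/20)/(u² + 4). Integrate: linear → ln, quadratic → (1/2)ln + arctan: (1/40) ln|(u - 6)| - (1/80) ln(u² + 4) - (3/40) arctan(u/2) + C


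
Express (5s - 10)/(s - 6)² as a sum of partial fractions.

(5s - 10) = P(s - 6) + Q. At s = 6: Q = 5·6 - 10 = 20. Coeff of s: P = 5
Result: 5/(s - 6) + 20/(s - 6)²


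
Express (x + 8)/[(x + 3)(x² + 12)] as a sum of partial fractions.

At x=-3: P = (1·(-3) + 8)/((-3)² + 12) = 5/21. Q = -P = -5/21, R = 1 - (-3)·P = 12/7
Result: (5/21)/(x + 3) - ((5/21)x - 12/7)/(x² + 12)


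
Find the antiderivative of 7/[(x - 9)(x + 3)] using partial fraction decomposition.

Decompose: 7/[(x - 9)(x + 3)] = (7/12)/(x - 9) - (7/12)/(x + 3). Integrate each term: (7/12) ln|(x - 9)| - (7/12) ln|(x + 3)| + C


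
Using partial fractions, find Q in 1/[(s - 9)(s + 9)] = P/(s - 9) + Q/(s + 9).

Cover-up at s = -9: Q = 1/(-9 - 9) = -1/18


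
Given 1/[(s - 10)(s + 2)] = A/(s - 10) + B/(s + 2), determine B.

Cover-up at s = -2: B = 1/(-2 - 10) = -1/12


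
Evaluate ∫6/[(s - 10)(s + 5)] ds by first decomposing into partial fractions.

Decompose: 6/[(s - 10)(s + 5)] = (2/5)/(s - 10) - (2/5)/(s + 5). Integrate each term: (2/5) ln|(s - 10)| - (2/5) ln|(s + 5)| + C


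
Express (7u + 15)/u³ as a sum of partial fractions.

(7u + 15) = Pu² + Qu + R. At u = 0: R = 7·0 + 15 = 15. Coefficients: P = 0, Q = 7
Result: 7/u² + 15/u³


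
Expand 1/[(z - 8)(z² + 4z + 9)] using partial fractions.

Cover-up at z = 8: α = 1/(8² + 4·8 + 9) = 1/105. Then β = -α = -1/105, γ = -α·(4 + 8) = -4/35
Result: (1/105)/(z - 8) - ((1/105)z + 4/35)/(z² + 4z + 9)


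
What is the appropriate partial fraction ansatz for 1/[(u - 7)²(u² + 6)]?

Repeated linear + quadratic: P/(u - 7) + Q/(u - 7)² + (Ru + S)/(u² + 6)


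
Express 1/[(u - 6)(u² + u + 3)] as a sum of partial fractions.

Cover-up at u = 6: A = 1/(6² + 1·6 + 3) = 1/45. Then B = -A = -1/45, C = -A·(1 + 6) = -7/45
Result: (1/45)/(u - 6) - ((1/45)u + 7/45)/(u² + u + 3)


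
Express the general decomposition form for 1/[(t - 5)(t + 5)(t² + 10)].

Two linear + quadratic: A/(t - 5) + B/(t + 5) + (Ct + D)/(t² + 10)


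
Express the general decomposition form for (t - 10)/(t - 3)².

Repeated linear factor: P/(t - 3) + Q/(t - 3)²


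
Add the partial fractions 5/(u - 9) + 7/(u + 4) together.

Common denominator (u - 9)(u + 4). Numerator: 5(u + 4) + 7(u - 9) = (5u + 20) + (7u - 63) = 12u - 43
Result: (12u - 43)/[(u - 9)(u + 4)]


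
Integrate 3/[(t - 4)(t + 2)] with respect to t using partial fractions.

Decompose: 3/[(t - 4)(t + 2)] = (1/2)/(t - 4) - (1/2)/(t + 2). Integrate each term: (1/2) ln|(t - 4)| - (1/2) ln|(t + 2)| + C


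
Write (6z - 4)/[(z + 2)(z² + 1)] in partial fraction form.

At z=-2: α = (6·(-2) - 4)/((-2)² + 1) = -16/5. β = -α = 16/5, γ = 6 - (-2)·α = -2/5
Result: (-16/5)/(z + 2) + ((16/5)z - 2/5)/(z² + 1)


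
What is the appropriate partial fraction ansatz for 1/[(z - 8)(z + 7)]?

Distinct linear factors: A/(z - 8) + B/(z + 7)


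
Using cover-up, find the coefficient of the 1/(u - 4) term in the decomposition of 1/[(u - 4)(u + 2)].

Cover (u - 4), set u=4: 1/((u + 2) at u=4) = 1/(6) = 1/6


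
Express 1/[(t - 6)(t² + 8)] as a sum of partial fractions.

Cover-up at t = 6: A = 1/(6² + 8) = 1/44. Then B = -A = -1/44, C = -A·(0 + 6) = -3/22
Result: (1/44)/(t - 6) - ((1/44)t + 3/22)/(t² + 8)


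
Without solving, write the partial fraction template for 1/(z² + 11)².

Repeated quadratic factor: (αz + β)/(z² + 11) + (γz + δ)/(z² + 11)²


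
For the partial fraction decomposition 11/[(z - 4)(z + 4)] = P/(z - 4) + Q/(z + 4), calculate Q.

Cover-up at z = -4: Q = 11/(-4 - 4) = -11/8


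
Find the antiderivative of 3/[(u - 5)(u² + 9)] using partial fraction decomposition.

Cover-up at u=5: α = 3/(5²+9) = 3/34. Coeff matching: β = -3/34, γ = -15/34. Decomposition: (3/34)/(u - 5) - ((3/34)u + 15/34)/(u² + 9). Integrate: linear → ln, quadratic → (1/2)ln + arctan: (3/34) ln|(u - 5)| - (3/68) ln(u² + 9) - (5/34) arctan(u/3) + C


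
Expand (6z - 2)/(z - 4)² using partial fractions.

(6z - 2) = α(z - 4) + β. At z = 4: β = 6·4 - 2 = 22. Coeff of z: α = 6
Result: 6/(z - 4) + 22/(z - 4)²


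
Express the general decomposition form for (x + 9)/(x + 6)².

Repeated linear factor: α/(x + 6) + β/(x + 6)²


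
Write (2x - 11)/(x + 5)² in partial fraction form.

(2x - 11) = P(x + 5) + Q. At x = -5: Q = 2·(-5) - 11 = -21. Coeff of x: P = 2
Result: 2/(x + 5) - 21/(x + 5)²


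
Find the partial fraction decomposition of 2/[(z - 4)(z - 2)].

2/(z - 4)(z - 2) = A/(z - 4) + B/(z - 2). A = 2/(4 - 2) = 1, B = 2/(2 - 4) = -1
Result: 1/(z - 4) - 1/(z - 2)


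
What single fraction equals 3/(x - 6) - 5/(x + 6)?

Common denominator (x - 6)(x + 6). Numerator: 3(x + 6) - 5(x - 6) = (3x + 18) - (5x - 30) = -2x + 48
Result: (-2x + 48)/[(x - 6)(x + 6)]


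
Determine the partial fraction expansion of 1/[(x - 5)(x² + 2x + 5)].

Cover-up at x = 5: P = 1/(5² + 2·5 + 5) = 1/40. Then Q = -P = -1/40, R = -P·(2 + 5) = -7/40
Result: (1/40)/(x - 5) - ((1/40)x + 7/40)/(x² + 2x + 5)


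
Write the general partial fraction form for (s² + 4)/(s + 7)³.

Repeated linear factor (power 3): α/(s + 7) + β/(s + 7)² + γ/(s + 7)³


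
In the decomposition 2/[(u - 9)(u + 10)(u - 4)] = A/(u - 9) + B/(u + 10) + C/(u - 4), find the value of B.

Cover-up at u = -10: B = 2/[(-10 - 9)(-10 - 4)] = 2/[(-19)(-14)] = 2/266 = 1/133


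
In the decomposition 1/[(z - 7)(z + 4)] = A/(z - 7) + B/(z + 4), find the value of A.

Cover-up at z = 7: A = 1/(7 + 4) = 1/11


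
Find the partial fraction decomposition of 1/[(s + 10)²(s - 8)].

Cover-up at s=8: R = 1/(8 + 10)² = 1/324. Cover-up at s=-10: Q = 1/(-10 - 8) = -1/18. Comparing s² coeff: P = -R = -1/324
Result: (-1/324)/(s + 10) - (1/18)/(s + 10)² + (1/324)/(s - 8)


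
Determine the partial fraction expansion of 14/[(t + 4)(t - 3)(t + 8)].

Using cover-up method: A = -1/2, B = 2/11, C = 7/22
Result: (-1/2)/(t + 4) + (2/11)/(t - 3) + (7/22)/(t + 8)


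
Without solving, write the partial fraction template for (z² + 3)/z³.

Repeated linear factor (power 3): α/z + β/z² + γ/z³


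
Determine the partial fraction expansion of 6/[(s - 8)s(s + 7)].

Using cover-up method: α = 1/20, β = -3/28, γ = 2/35
Result: (1/20)/(s - 8) - (3/28)/s + (2/35)/(s + 7)


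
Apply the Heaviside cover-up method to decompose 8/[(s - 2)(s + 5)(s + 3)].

Cover (s - 2), s=2: A = 8/[(2 + 5)(2 + 3)] = 8/35. Cover (s + 5), s=-5: B = 8/[(-5 - 2)(-5 + 3)] = 4/7. Cover (s + 3), s=-3: C = 8/[(-3 - 2)(-3 + 5)] = -4/5.
Result: (8/35)/(s - 2) + (4/7)/(s + 5) - (4/5)/(s + 3)
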